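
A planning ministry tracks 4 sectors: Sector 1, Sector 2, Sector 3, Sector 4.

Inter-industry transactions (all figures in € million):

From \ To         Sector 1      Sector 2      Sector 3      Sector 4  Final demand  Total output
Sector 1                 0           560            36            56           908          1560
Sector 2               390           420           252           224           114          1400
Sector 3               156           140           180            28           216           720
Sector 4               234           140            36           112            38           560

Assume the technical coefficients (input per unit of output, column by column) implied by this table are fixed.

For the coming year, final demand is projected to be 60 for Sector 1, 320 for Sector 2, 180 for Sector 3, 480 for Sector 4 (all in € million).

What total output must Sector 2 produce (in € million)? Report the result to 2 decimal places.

Technical coefficients a_ij = z_ij / X_j:
  a_11 = 0/1560 = 0.00, a_21 = 390/1560 = 0.25, a_31 = 156/1560 = 0.10, a_41 = 234/1560 = 0.15
  a_12 = 560/1400 = 0.40, a_22 = 420/1400 = 0.30, a_32 = 140/1400 = 0.10, a_42 = 140/1400 = 0.10
  a_13 = 36/720 = 0.05, a_23 = 252/720 = 0.35, a_33 = 180/720 = 0.25, a_43 = 36/720 = 0.05
  a_14 = 56/560 = 0.10, a_24 = 224/560 = 0.40, a_34 = 28/560 = 0.05, a_44 = 112/560 = 0.20
I − A =
  [   1.00    -0.40    -0.05    -0.10]
  [  -0.25     0.70    -0.35    -0.40]
  [  -0.10    -0.10     0.75    -0.05]
  [  -0.15    -0.10    -0.05     0.80]
Compute the cofactors C_ij = (−1)^(i+j)·(3×3 minor ij) of I−A; the adjugate is their transpose:
adj(I−A) = Cᵀ =
  [ 0.356500   0.251250   0.153000   0.179750]
  [ 0.227000   0.581375   0.309000   0.338375]
  [ 0.084500   0.119500   0.403000   0.095500]
  [ 0.100500   0.127250   0.092500   0.396250]
det(I−A) = Σ_j (I−A)_1j·C_1j = (1.00)(0.356500) + (-0.40)(0.227000) + (-0.05)(0.084500) + (-0.10)(0.100500) = 0.251425
(I − A)⁻¹ = adj(I−A) / det(I−A) ≈
  [   1.4179     0.9993     0.6085     0.7149]
  [   0.9029     2.3123     1.2290     1.3458]
  [   0.3361     0.4753     1.6029     0.3798]
  [   0.3997     0.5061     0.3679     1.5760]
x = (I − A)⁻¹ d = adj(I−A)·d / det(I−A), with det(I−A) = 0.251425:
  x_1 = (0.356500·60 + 0.251250·320 + 0.153000·180 + 0.179750·480) / 0.251425 = 215.61 / 0.251425 ≈ 857.55
  x_2 = (0.227000·60 + 0.581375·320 + 0.309000·180 + 0.338375·480) / 0.251425 = 417.70 / 0.251425 ≈ 1661.33
  x_3 = (0.084500·60 + 0.119500·320 + 0.403000·180 + 0.095500·480) / 0.251425 = 161.69 / 0.251425 ≈ 643.09
  x_4 = (0.100500·60 + 0.127250·320 + 0.092500·180 + 0.396250·480) / 0.251425 = 253.60 / 0.251425 ≈ 1008.65

x_2 = 1661.33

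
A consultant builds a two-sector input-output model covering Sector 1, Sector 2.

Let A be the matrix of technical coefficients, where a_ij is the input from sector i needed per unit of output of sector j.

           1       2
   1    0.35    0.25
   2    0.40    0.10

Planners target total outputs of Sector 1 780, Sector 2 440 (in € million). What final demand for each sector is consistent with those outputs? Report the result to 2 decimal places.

d_1 = 397.00, d_2 = 84.00

I − A =
  [   0.65    -0.25]
  [  -0.40     0.90]
d = (I − A) x:
  d_1 = (+0.65)·780 + (-0.25)·440 = 397.00
  d_2 = (-0.40)·780 + (+0.90)·440 = 84.00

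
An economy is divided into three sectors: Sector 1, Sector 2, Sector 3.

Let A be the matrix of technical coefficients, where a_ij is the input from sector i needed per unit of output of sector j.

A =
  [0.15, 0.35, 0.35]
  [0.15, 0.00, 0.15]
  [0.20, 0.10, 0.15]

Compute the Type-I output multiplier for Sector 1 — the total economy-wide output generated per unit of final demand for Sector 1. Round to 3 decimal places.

I − A =
  [   0.85    -0.35    -0.35]
  [  -0.15     1.00    -0.15]
  [  -0.20    -0.10     0.85]
Cofactors of I−A, C_ij = (−1)^(i+j)·(minor ij) (rows/columns in the sector order above):
  C_11 = (1.00)(0.85) − (-0.15)(-0.10) = 0.8350
  C_12 = −[(-0.15)(0.85) − (-0.15)(-0.20)] = 0.1575
  C_13 = (-0.15)(-0.10) − (1.00)(-0.20) = 0.2150
  C_21 = −[(-0.35)(0.85) − (-0.35)(-0.10)] = 0.3325
  C_22 = (0.85)(0.85) − (-0.35)(-0.20) = 0.6525
  C_23 = −[(0.85)(-0.10) − (-0.35)(-0.20)] = 0.1550
  C_31 = (-0.35)(-0.15) − (-0.35)(1.00) = 0.4025
  C_32 = −[(0.85)(-0.15) − (-0.35)(-0.15)] = 0.1800
  C_33 = (0.85)(1.00) − (-0.35)(-0.15) = 0.7975
det(I−A) = Σ_j (I−A)_1j·C_1j = (0.85)(0.8350) + (-0.35)(0.1575) + (-0.35)(0.2150) = 0.579375
adj(I−A) = Cᵀ =
  [ 0.8350   0.3325   0.4025]
  [ 0.1575   0.6525   0.1800]
  [ 0.2150   0.1550   0.7975]
(I − A)⁻¹ = adj(I−A) / det(I−A) ≈
  [   1.4412     0.5739     0.6947]
  [   0.2718     1.1262     0.3107]
  [   0.3711     0.2675     1.3765]
The output multiplier for sector j is the column-j sum of the Leontief inverse (I − A)⁻¹ = adj(I−A) / det(I−A).
Column 1 of adj(I−A): (0.8350, 0.1575, 0.2150); det(I−A) = 0.579375.
m_1 = (0.8350 + 0.1575 + 0.2150) / 0.579375 = 1.2075 / 0.579375 ≈ 2.084.

m_1 = 2.084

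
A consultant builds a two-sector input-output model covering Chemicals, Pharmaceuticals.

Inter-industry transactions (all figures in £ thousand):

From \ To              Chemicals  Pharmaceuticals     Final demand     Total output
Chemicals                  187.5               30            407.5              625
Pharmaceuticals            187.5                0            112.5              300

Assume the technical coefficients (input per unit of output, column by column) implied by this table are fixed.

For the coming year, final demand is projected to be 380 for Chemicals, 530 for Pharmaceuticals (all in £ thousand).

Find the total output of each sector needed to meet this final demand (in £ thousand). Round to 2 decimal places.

Technical coefficients a_ij = z_ij / X_j:
  a_CC = 187.5/625 = 0.30, a_PC = 187.5/625 = 0.30
  a_CP = 30/300 = 0.10, a_PP = 0/300 = 0.00
I − A =
  [   0.70    -0.10]
  [  -0.30     1.00]
det(I−A) = (0.70)(1.00) − (-0.10)(-0.30) = 0.6700
adj(I−A) = [[1.00, 0.10], [0.30, 0.70]]
(I − A)⁻¹ = adj(I−A) / det(I−A) ≈
  [   1.4925     0.1493]
  [   0.4478     1.0448]
x = (I − A)⁻¹ d = adj(I−A)·d / det(I−A), with det(I−A) = 0.6700:
  x_C = (1.00·380 + 0.10·530) / 0.6700 = 433.00 / 0.6700 ≈ 646.27
  x_P = (0.30·380 + 0.70·530) / 0.6700 = 485.00 / 0.6700 ≈ 723.88

x_C = 646.27, x_P = 723.88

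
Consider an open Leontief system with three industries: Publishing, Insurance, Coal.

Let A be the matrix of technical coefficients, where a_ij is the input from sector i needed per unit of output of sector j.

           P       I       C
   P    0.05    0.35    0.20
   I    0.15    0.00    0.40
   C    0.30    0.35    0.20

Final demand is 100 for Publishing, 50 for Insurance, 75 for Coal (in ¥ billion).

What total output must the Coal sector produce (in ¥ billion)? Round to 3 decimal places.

I − A =
  [   0.95    -0.35    -0.20]
  [  -0.15     1.00    -0.40]
  [  -0.30    -0.35     0.80]
Cofactors of I−A, C_ij = (−1)^(i+j)·(minor ij) (rows/columns in the sector order above):
  C_11 = (1.00)(0.80) − (-0.40)(-0.35) = 0.6600
  C_12 = −[(-0.15)(0.80) − (-0.40)(-0.30)] = 0.2400
  C_13 = (-0.15)(-0.35) − (1.00)(-0.30) = 0.3525
  C_21 = −[(-0.35)(0.80) − (-0.20)(-0.35)] = 0.3500
  C_22 = (0.95)(0.80) − (-0.20)(-0.30) = 0.7000
  C_23 = −[(0.95)(-0.35) − (-0.35)(-0.30)] = 0.4375
  C_31 = (-0.35)(-0.40) − (-0.20)(1.00) = 0.3400
  C_32 = −[(0.95)(-0.40) − (-0.20)(-0.15)] = 0.4100
  C_33 = (0.95)(1.00) − (-0.35)(-0.15) = 0.8975
det(I−A) = Σ_j (I−A)_1j·C_1j = (0.95)(0.6600) + (-0.35)(0.2400) + (-0.20)(0.3525) = 0.4725
adj(I−A) = Cᵀ =
  [ 0.6600   0.3500   0.3400]
  [ 0.2400   0.7000   0.4100]
  [ 0.3525   0.4375   0.8975]
(I − A)⁻¹ = adj(I−A) / det(I−A) ≈
  [   1.3968     0.7407     0.7196]
  [   0.5079     1.4815     0.8677]
  [   0.7460     0.9259     1.8995]
x = (I − A)⁻¹ d = adj(I−A)·d / det(I−A), with det(I−A) = 0.4725:
  x_P = (0.6600·100 + 0.3500·50 + 0.3400·75) / 0.4725 = 109.00 / 0.4725 ≈ 230.688
  x_I = (0.2400·100 + 0.7000·50 + 0.4100·75) / 0.4725 = 89.75 / 0.4725 ≈ 189.947
  x_C = (0.3525·100 + 0.4375·50 + 0.8975·75) / 0.4725 = 124.4375 / 0.4725 ≈ 263.360

x_C = 263.360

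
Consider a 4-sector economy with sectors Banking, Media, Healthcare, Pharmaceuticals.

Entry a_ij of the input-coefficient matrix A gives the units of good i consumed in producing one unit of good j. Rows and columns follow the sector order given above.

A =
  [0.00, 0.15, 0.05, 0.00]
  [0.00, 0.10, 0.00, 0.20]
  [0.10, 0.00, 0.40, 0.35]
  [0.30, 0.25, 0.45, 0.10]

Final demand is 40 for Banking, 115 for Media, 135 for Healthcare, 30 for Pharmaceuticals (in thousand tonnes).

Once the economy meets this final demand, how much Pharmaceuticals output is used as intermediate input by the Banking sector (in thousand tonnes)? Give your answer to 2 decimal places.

I − A =
  [   1.00    -0.15    -0.05     0.00]
  [   0.00     0.90     0.00    -0.20]
  [  -0.10     0.00     0.60    -0.35]
  [  -0.30    -0.25    -0.45     0.90]
Compute the cofactors C_ij = (−1)^(i+j)·(3×3 minor ij) of I−A; the adjugate is their transpose:
adj(I−A) = Cᵀ =
  [ 0.31425   0.06175   0.05150   0.03375]
  [ 0.04500   0.37275   0.09300   0.11900]
  [ 0.17050   0.11675   0.75100   0.31800]
  [ 0.20250   0.18250   0.41850   0.53550]
det(I−A) = Σ_j (I−A)_1j·C_1j = (1.00)(0.31425) + (-0.15)(0.04500) + (-0.05)(0.17050) + (0.00)(0.20250) = 0.298975
(I − A)⁻¹ = adj(I−A) / det(I−A) ≈
  [   1.0511     0.2065     0.1723     0.1129]
  [   0.1505     1.2468     0.3111     0.3980]
  [   0.5703     0.3905     2.5119     1.0636]
  [   0.6773     0.6104     1.3998     1.7911]
First solve x = (I − A)⁻¹ d = adj(I−A)·d / det(I−A); in particular x_B = (0.31425·40 + 0.06175·115 + 0.05150·135 + 0.03375·30) / 0.298975 = 27.63625 / 0.298975 ≈ 92.4367.
Intermediate flow from P to B: z_PB = a_PB · x_B = 0.30 × 27.63625 / 0.298975 = 8.290875 / 0.298975 ≈ 27.73.

z_PB = 27.73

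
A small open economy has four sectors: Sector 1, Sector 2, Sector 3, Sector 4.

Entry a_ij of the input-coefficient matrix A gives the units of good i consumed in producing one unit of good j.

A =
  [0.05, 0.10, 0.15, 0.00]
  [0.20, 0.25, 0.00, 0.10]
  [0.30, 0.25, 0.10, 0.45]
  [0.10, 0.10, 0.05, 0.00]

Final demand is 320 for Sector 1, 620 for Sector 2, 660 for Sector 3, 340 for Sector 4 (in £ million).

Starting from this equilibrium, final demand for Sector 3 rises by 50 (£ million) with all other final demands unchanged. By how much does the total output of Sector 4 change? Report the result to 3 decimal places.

Δx_4 = 4.449

I − A =
  [   0.95    -0.10    -0.15     0.00]
  [  -0.20     0.75     0.00    -0.10]
  [  -0.30    -0.25     0.90    -0.45]
  [  -0.10    -0.10    -0.05     1.00]
Compute the cofactors C_ij = (−1)^(i+j)·(3×3 minor ij) of I−A; the adjugate is their transpose:
adj(I−A) = Cᵀ =
  [ 0.647875   0.132000   0.111500   0.063375]
  [ 0.186000   0.781875   0.036250   0.094500]
  [ 0.317250   0.314750   0.682000   0.338375]
  [ 0.099250   0.107125   0.048875   0.582000]
det(I−A) = Σ_j (I−A)_1j·C_1j = (0.95)(0.647875) + (-0.10)(0.186000) + (-0.15)(0.317250) + (0.00)(0.099250) = 0.54929375
(I − A)⁻¹ = adj(I−A) / det(I−A) ≈
  [   1.1795     0.2403     0.2030     0.1154]
  [   0.3386     1.4234     0.0660     0.1720]
  [   0.5776     0.5730     1.2416     0.6160]
  [   0.1807     0.1950     0.0890     1.0595]
Δx = (I − A)⁻¹ Δd with Δd having +50 in the Sector 3 component and 0 elsewhere.
So Δx_4 = L_43 · (+50), where L_43 = adj(I−A)_43 / det(I−A) = 0.048875 / 0.54929375.
Δx_4 = 0.048875 × (+50) / 0.54929375 = 2.44375 / 0.54929375 ≈ 4.449.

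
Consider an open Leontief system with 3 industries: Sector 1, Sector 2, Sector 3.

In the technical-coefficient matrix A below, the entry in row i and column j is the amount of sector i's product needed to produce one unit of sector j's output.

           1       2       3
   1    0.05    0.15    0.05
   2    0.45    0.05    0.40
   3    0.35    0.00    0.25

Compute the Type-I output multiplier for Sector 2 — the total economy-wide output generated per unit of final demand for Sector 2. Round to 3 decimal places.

I − A =
  [   0.95    -0.15    -0.05]
  [  -0.45     0.95    -0.40]
  [  -0.35     0.00     0.75]
Cofactors of I−A, C_ij = (−1)^(i+j)·(minor ij) (rows/columns in the sector order above):
  C_11 = (0.95)(0.75) − (-0.40)(0.00) = 0.7125
  C_12 = −[(-0.45)(0.75) − (-0.40)(-0.35)] = 0.4775
  C_13 = (-0.45)(0.00) − (0.95)(-0.35) = 0.3325
  C_21 = −[(-0.15)(0.75) − (-0.05)(0.00)] = 0.1125
  C_22 = (0.95)(0.75) − (-0.05)(-0.35) = 0.6950
  C_23 = −[(0.95)(0.00) − (-0.15)(-0.35)] = 0.0525
  C_31 = (-0.15)(-0.40) − (-0.05)(0.95) = 0.1075
  C_32 = −[(0.95)(-0.40) − (-0.05)(-0.45)] = 0.4025
  C_33 = (0.95)(0.95) − (-0.15)(-0.45) = 0.8350
det(I−A) = Σ_j (I−A)_1j·C_1j = (0.95)(0.7125) + (-0.15)(0.4775) + (-0.05)(0.3325) = 0.588625
adj(I−A) = Cᵀ =
  [ 0.7125   0.1125   0.1075]
  [ 0.4775   0.6950   0.4025]
  [ 0.3325   0.0525   0.8350]
(I − A)⁻¹ = adj(I−A) / det(I−A) ≈
  [   1.2104     0.1911     0.1826]
  [   0.8112     1.1807     0.6838]
  [   0.5649     0.0892     1.4186]
The output multiplier for sector j is the column-j sum of the Leontief inverse (I − A)⁻¹ = adj(I−A) / det(I−A).
Column 2 of adj(I−A): (0.1125, 0.6950, 0.0525); det(I−A) = 0.588625.
m_2 = (0.1125 + 0.6950 + 0.0525) / 0.588625 = 0.86 / 0.588625 ≈ 1.461.

m_2 = 1.461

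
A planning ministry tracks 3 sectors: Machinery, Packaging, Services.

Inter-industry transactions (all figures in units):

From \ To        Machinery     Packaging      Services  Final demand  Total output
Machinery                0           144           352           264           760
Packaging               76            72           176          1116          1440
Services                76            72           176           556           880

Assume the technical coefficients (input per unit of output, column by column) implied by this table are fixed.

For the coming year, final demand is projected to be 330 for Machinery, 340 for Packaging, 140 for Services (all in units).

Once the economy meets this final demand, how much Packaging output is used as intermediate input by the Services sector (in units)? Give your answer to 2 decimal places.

Technical coefficients a_ij = z_ij / X_j:
  a_MM = 0/760 = 0.00, a_PM = 76/760 = 0.10, a_SM = 76/760 = 0.10
  a_MP = 144/1440 = 0.10, a_PP = 72/1440 = 0.05, a_SP = 72/1440 = 0.05
  a_MS = 352/880 = 0.40, a_PS = 176/880 = 0.20, a_SS = 176/880 = 0.20
I − A =
  [   1.00    -0.10    -0.40]
  [  -0.10     0.95    -0.20]
  [  -0.10    -0.05     0.80]
Cofactors of I−A, C_ij = (−1)^(i+j)·(minor ij) (rows/columns in the sector order above):
  C_11 = (0.95)(0.80) − (-0.20)(-0.05) = 0.7500
  C_12 = −[(-0.10)(0.80) − (-0.20)(-0.10)] = 0.1000
  C_13 = (-0.10)(-0.05) − (0.95)(-0.10) = 0.1000
  C_21 = −[(-0.10)(0.80) − (-0.40)(-0.05)] = 0.1000
  C_22 = (1.00)(0.80) − (-0.40)(-0.10) = 0.7600
  C_23 = −[(1.00)(-0.05) − (-0.10)(-0.10)] = 0.0600
  C_31 = (-0.10)(-0.20) − (-0.40)(0.95) = 0.4000
  C_32 = −[(1.00)(-0.20) − (-0.40)(-0.10)] = 0.2400
  C_33 = (1.00)(0.95) − (-0.10)(-0.10) = 0.9400
det(I−A) = Σ_j (I−A)_1j·C_1j = (1.00)(0.7500) + (-0.10)(0.1000) + (-0.40)(0.1000) = 0.7000
adj(I−A) = Cᵀ =
  [ 0.7500   0.1000   0.4000]
  [ 0.1000   0.7600   0.2400]
  [ 0.1000   0.0600   0.9400]
(I − A)⁻¹ = adj(I−A) / det(I−A) ≈
  [   1.0714     0.1429     0.5714]
  [   0.1429     1.0857     0.3429]
  [   0.1429     0.0857     1.3429]
First solve x = (I − A)⁻¹ d = adj(I−A)·d / det(I−A); in particular x_S = (0.1000·330 + 0.0600·340 + 0.9400·140) / 0.7000 = 185.00 / 0.7000 ≈ 264.2857.
Intermediate flow from P to S: z_PS = a_PS · x_S = 0.20 × 185.00 / 0.7000 = 37.00 / 0.7000 ≈ 52.86.

z_PS = 52.86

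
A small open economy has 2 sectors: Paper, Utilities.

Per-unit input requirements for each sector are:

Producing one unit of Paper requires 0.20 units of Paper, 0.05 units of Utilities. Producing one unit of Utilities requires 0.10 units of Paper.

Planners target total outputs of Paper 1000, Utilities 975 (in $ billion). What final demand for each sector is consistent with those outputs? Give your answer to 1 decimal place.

d_1 = 702.5, d_2 = 925.0

I − A =
  [   0.80    -0.10]
  [  -0.05     1.00]
d = (I − A) x:
  d_1 = (+0.80)·1000 + (-0.10)·975 = 702.5
  d_2 = (-0.05)·1000 + (+1.00)·975 = 925.0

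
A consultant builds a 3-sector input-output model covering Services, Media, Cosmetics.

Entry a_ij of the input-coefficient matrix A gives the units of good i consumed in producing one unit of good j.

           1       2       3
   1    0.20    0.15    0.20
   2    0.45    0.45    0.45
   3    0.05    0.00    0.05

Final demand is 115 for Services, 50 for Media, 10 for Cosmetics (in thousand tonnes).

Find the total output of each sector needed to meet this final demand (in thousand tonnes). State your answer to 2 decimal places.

x_1 = 199.96, x_2 = 271.74, x_3 = 21.05

I − A =
  [   0.80    -0.15    -0.20]
  [  -0.45     0.55    -0.45]
  [  -0.05     0.00     0.95]
Cofactors of I−A, C_ij = (−1)^(i+j)·(minor ij) (rows/columns in the sector order above):
  C_11 = (0.55)(0.95) − (-0.45)(0.00) = 0.5225
  C_12 = −[(-0.45)(0.95) − (-0.45)(-0.05)] = 0.4500
  C_13 = (-0.45)(0.00) − (0.55)(-0.05) = 0.0275
  C_21 = −[(-0.15)(0.95) − (-0.20)(0.00)] = 0.1425
  C_22 = (0.80)(0.95) − (-0.20)(-0.05) = 0.7500
  C_23 = −[(0.80)(0.00) − (-0.15)(-0.05)] = 0.0075
  C_31 = (-0.15)(-0.45) − (-0.20)(0.55) = 0.1775
  C_32 = −[(0.80)(-0.45) − (-0.20)(-0.45)] = 0.4500
  C_33 = (0.80)(0.55) − (-0.15)(-0.45) = 0.3725
det(I−A) = Σ_j (I−A)_1j·C_1j = (0.80)(0.5225) + (-0.15)(0.4500) + (-0.20)(0.0275) = 0.3450
adj(I−A) = Cᵀ =
  [ 0.5225   0.1425   0.1775]
  [ 0.4500   0.7500   0.4500]
  [ 0.0275   0.0075   0.3725]
(I − A)⁻¹ = adj(I−A) / det(I−A) ≈
  [   1.5145     0.4130     0.5145]
  [   1.3043     2.1739     1.3043]
  [   0.0797     0.0217     1.0797]
x = (I − A)⁻¹ d = adj(I−A)·d / det(I−A), with det(I−A) = 0.3450:
  x_1 = (0.5225·115 + 0.1425·50 + 0.1775·10) / 0.3450 = 68.9875 / 0.3450 ≈ 199.96
  x_2 = (0.4500·115 + 0.7500·50 + 0.4500·10) / 0.3450 = 93.75 / 0.3450 ≈ 271.74
  x_3 = (0.0275·115 + 0.0075·50 + 0.3725·10) / 0.3450 = 7.2625 / 0.3450 ≈ 21.05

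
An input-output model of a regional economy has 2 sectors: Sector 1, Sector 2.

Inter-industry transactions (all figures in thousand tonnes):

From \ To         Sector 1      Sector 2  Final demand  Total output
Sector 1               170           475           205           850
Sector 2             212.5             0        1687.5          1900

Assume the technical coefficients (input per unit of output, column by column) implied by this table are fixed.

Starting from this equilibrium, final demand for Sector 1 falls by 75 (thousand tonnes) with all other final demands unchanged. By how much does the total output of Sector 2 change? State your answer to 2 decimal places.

Technical coefficients a_ij = z_ij / X_j:
  a_11 = 170/850 = 0.20, a_21 = 212.5/850 = 0.25
  a_12 = 475/1900 = 0.25, a_22 = 0/1900 = 0.00
I − A =
  [   0.80    -0.25]
  [  -0.25     1.00]
det(I−A) = (0.80)(1.00) − (-0.25)(-0.25) = 0.7375
adj(I−A) = [[1.00, 0.25], [0.25, 0.80]]
(I − A)⁻¹ = adj(I−A) / det(I−A) ≈
  [   1.3559     0.3390]
  [   0.3390     1.0847]
Δx = (I − A)⁻¹ Δd with Δd having -75 in the Sector 1 component and 0 elsewhere.
So Δx_2 = L_21 · (-75), where L_21 = adj(I−A)_21 / det(I−A) = 0.25 / 0.7375.
Δx_2 = 0.25 × (-75) / 0.7375 = -18.75 / 0.7375 ≈ -25.42.

Δx_2 = -25.42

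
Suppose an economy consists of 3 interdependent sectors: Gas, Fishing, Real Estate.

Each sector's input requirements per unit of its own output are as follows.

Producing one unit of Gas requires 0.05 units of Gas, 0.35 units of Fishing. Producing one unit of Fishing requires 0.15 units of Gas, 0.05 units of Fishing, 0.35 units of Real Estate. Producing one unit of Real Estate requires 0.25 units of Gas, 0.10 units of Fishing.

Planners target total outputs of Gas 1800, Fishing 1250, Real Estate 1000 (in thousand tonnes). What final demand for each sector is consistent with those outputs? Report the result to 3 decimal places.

d_G = 1272.500, d_F = 457.500, d_R = 562.500

I − A =
  [   0.95    -0.15    -0.25]
  [  -0.35     0.95    -0.10]
  [   0.00    -0.35     1.00]
d = (I − A) x:
  d_G = (+0.95)·1800 + (-0.15)·1250 + (-0.25)·1000 = 1272.500
  d_F = (-0.35)·1800 + (+0.95)·1250 + (-0.10)·1000 = 457.500
  d_R = (+0.00)·1800 + (-0.35)·1250 + (+1.00)·1000 = 562.500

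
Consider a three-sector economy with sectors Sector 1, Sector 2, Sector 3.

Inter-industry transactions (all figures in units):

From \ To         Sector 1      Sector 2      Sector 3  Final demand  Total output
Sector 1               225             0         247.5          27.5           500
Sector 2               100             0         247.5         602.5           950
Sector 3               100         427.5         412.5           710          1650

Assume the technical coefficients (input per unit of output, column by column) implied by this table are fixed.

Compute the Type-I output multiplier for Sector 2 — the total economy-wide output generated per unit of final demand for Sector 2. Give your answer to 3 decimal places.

m_2 = 2.102

Technical coefficients a_ij = z_ij / X_j:
  a_11 = 225/500 = 0.45, a_21 = 100/500 = 0.20, a_31 = 100/500 = 0.20
  a_12 = 0/950 = 0.00, a_22 = 0/950 = 0.00, a_32 = 427.5/950 = 0.45
  a_13 = 247.5/1650 = 0.15, a_23 = 247.5/1650 = 0.15, a_33 = 412.5/1650 = 0.25
I − A =
  [   0.55     0.00    -0.15]
  [  -0.20     1.00    -0.15]
  [  -0.20    -0.45     0.75]
Cofactors of I−A, C_ij = (−1)^(i+j)·(minor ij) (rows/columns in the sector order above):
  C_11 = (1.00)(0.75) − (-0.15)(-0.45) = 0.6825
  C_12 = −[(-0.20)(0.75) − (-0.15)(-0.20)] = 0.1800
  C_13 = (-0.20)(-0.45) − (1.00)(-0.20) = 0.2900
  C_21 = −[(0.00)(0.75) − (-0.15)(-0.45)] = 0.0675
  C_22 = (0.55)(0.75) − (-0.15)(-0.20) = 0.3825
  C_23 = −[(0.55)(-0.45) − (0.00)(-0.20)] = 0.2475
  C_31 = (0.00)(-0.15) − (-0.15)(1.00) = 0.1500
  C_32 = −[(0.55)(-0.15) − (-0.15)(-0.20)] = 0.1125
  C_33 = (0.55)(1.00) − (0.00)(-0.20) = 0.5500
det(I−A) = Σ_j (I−A)_1j·C_1j = (0.55)(0.6825) + (0.00)(0.1800) + (-0.15)(0.2900) = 0.331875
adj(I−A) = Cᵀ =
  [ 0.6825   0.0675   0.1500]
  [ 0.1800   0.3825   0.1125]
  [ 0.2900   0.2475   0.5500]
(I − A)⁻¹ = adj(I−A) / det(I−A) ≈
  [   2.0565     0.2034     0.4520]
  [   0.5424     1.1525     0.3390]
  [   0.8738     0.7458     1.6573]
The output multiplier for sector j is the column-j sum of the Leontief inverse (I − A)⁻¹ = adj(I−A) / det(I−A).
Column 2 of adj(I−A): (0.0675, 0.3825, 0.2475); det(I−A) = 0.331875.
m_2 = (0.0675 + 0.3825 + 0.2475) / 0.331875 = 0.6975 / 0.331875 ≈ 2.102.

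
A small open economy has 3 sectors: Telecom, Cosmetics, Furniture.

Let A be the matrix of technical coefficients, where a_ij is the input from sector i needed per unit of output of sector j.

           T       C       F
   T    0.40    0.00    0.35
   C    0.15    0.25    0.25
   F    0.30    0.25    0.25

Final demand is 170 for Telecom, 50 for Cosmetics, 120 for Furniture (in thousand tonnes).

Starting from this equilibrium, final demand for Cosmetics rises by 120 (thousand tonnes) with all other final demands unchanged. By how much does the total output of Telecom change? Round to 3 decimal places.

I − A =
  [   0.60     0.00    -0.35]
  [  -0.15     0.75    -0.25]
  [  -0.30    -0.25     0.75]
Cofactors of I−A, C_ij = (−1)^(i+j)·(minor ij) (rows/columns in the sector order above):
  C_11 = (0.75)(0.75) − (-0.25)(-0.25) = 0.5000
  C_12 = −[(-0.15)(0.75) − (-0.25)(-0.30)] = 0.1875
  C_13 = (-0.15)(-0.25) − (0.75)(-0.30) = 0.2625
  C_21 = −[(0.00)(0.75) − (-0.35)(-0.25)] = 0.0875
  C_22 = (0.60)(0.75) − (-0.35)(-0.30) = 0.3450
  C_23 = −[(0.60)(-0.25) − (0.00)(-0.30)] = 0.1500
  C_31 = (0.00)(-0.25) − (-0.35)(0.75) = 0.2625
  C_32 = −[(0.60)(-0.25) − (-0.35)(-0.15)] = 0.2025
  C_33 = (0.60)(0.75) − (0.00)(-0.15) = 0.4500
det(I−A) = Σ_j (I−A)_1j·C_1j = (0.60)(0.5000) + (0.00)(0.1875) + (-0.35)(0.2625) = 0.208125
adj(I−A) = Cᵀ =
  [ 0.5000   0.0875   0.2625]
  [ 0.1875   0.3450   0.2025]
  [ 0.2625   0.1500   0.4500]
(I − A)⁻¹ = adj(I−A) / det(I−A) ≈
  [   2.4024     0.4204     1.2613]
  [   0.9009     1.6577     0.9730]
  [   1.2613     0.7207     2.1622]
Δx = (I − A)⁻¹ Δd with Δd having +120 in the Cosmetics component and 0 elsewhere.
So Δx_T = L_TC · (+120), where L_TC = adj(I−A)_TC / det(I−A) = 0.0875 / 0.208125.
Δx_T = 0.0875 × (+120) / 0.208125 = 10.50 / 0.208125 ≈ 50.450.

Δx_T = 50.450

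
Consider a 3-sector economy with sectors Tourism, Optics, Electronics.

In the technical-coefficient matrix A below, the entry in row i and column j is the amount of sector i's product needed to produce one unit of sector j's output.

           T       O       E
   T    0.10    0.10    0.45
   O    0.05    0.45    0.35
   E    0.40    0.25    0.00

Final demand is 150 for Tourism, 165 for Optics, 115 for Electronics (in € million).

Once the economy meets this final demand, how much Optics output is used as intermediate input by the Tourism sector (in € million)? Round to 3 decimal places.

z_OT = 23.396

I − A =
  [   0.90    -0.10    -0.45]
  [  -0.05     0.55    -0.35]
  [  -0.40    -0.25     1.00]
Cofactors of I−A, C_ij = (−1)^(i+j)·(minor ij) (rows/columns in the sector order above):
  C_11 = (0.55)(1.00) − (-0.35)(-0.25) = 0.4625
  C_12 = −[(-0.05)(1.00) − (-0.35)(-0.40)] = 0.1900
  C_13 = (-0.05)(-0.25) − (0.55)(-0.40) = 0.2325
  C_21 = −[(-0.10)(1.00) − (-0.45)(-0.25)] = 0.2125
  C_22 = (0.90)(1.00) − (-0.45)(-0.40) = 0.7200
  C_23 = −[(0.90)(-0.25) − (-0.10)(-0.40)] = 0.2650
  C_31 = (-0.10)(-0.35) − (-0.45)(0.55) = 0.2825
  C_32 = −[(0.90)(-0.35) − (-0.45)(-0.05)] = 0.3375
  C_33 = (0.90)(0.55) − (-0.10)(-0.05) = 0.4900
det(I−A) = Σ_j (I−A)_1j·C_1j = (0.90)(0.4625) + (-0.10)(0.1900) + (-0.45)(0.2325) = 0.292625
adj(I−A) = Cᵀ =
  [ 0.4625   0.2125   0.2825]
  [ 0.1900   0.7200   0.3375]
  [ 0.2325   0.2650   0.4900]
(I − A)⁻¹ = adj(I−A) / det(I−A) ≈
  [   1.5805     0.7262     0.9654]
  [   0.6493     2.4605     1.1534]
  [   0.7945     0.9056     1.6745]
First solve x = (I − A)⁻¹ d = adj(I−A)·d / det(I−A); in particular x_T = (0.4625·150 + 0.2125·165 + 0.2825·115) / 0.292625 = 136.925 / 0.292625 ≈ 467.91969.
Intermediate flow from O to T: z_OT = a_OT · x_T = 0.05 × 136.925 / 0.292625 = 6.84625 / 0.292625 ≈ 23.396.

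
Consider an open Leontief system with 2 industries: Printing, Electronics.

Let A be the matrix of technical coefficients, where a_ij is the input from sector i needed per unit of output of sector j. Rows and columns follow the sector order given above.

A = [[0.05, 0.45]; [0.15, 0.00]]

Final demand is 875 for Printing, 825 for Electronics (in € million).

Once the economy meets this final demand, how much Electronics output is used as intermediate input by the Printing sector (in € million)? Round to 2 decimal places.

z_21 = 211.83

I − A =
  [   0.95    -0.45]
  [  -0.15     1.00]
det(I−A) = (0.95)(1.00) − (-0.45)(-0.15) = 0.8825
adj(I−A) = [[1.00, 0.45], [0.15, 0.95]]
(I − A)⁻¹ = adj(I−A) / det(I−A) ≈
  [   1.1331     0.5099]
  [   0.1700     1.0765]
First solve x = (I − A)⁻¹ d = adj(I−A)·d / det(I−A); in particular x_1 = (1.00·875 + 0.45·825) / 0.8825 = 1246.25 / 0.8825 ≈ 1412.1813.
Intermediate flow from 2 to 1: z_21 = a_21 · x_1 = 0.15 × 1246.25 / 0.8825 = 186.9375 / 0.8825 ≈ 211.83.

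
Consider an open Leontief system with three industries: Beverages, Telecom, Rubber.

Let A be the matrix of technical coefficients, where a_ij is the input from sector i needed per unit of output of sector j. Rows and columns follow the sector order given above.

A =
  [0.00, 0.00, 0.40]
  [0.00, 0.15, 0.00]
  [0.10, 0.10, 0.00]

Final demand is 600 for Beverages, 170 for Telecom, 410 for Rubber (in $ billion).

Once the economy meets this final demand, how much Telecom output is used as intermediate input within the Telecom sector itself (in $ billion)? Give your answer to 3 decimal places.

z_22 = 30.000

I − A =
  [   1.00     0.00    -0.40]
  [   0.00     0.85     0.00]
  [  -0.10    -0.10     1.00]
Cofactors of I−A, C_ij = (−1)^(i+j)·(minor ij) (rows/columns in the sector order above):
  C_11 = (0.85)(1.00) − (0.00)(-0.10) = 0.8500
  C_12 = −[(0.00)(1.00) − (0.00)(-0.10)] = 0.0000
  C_13 = (0.00)(-0.10) − (0.85)(-0.10) = 0.0850
  C_21 = −[(0.00)(1.00) − (-0.40)(-0.10)] = 0.0400
  C_22 = (1.00)(1.00) − (-0.40)(-0.10) = 0.9600
  C_23 = −[(1.00)(-0.10) − (0.00)(-0.10)] = 0.1000
  C_31 = (0.00)(0.00) − (-0.40)(0.85) = 0.3400
  C_32 = −[(1.00)(0.00) − (-0.40)(0.00)] = 0.0000
  C_33 = (1.00)(0.85) − (0.00)(0.00) = 0.8500
det(I−A) = Σ_j (I−A)_1j·C_1j = (1.00)(0.8500) + (0.00)(0.0000) + (-0.40)(0.0850) = 0.8160
adj(I−A) = Cᵀ =
  [ 0.8500   0.0400   0.3400]
  [ 0.0000   0.9600   0.0000]
  [ 0.0850   0.1000   0.8500]
(I − A)⁻¹ = adj(I−A) / det(I−A) ≈
  [   1.0417     0.0490     0.4167]
  [   0.0000     1.1765     0.0000]
  [   0.1042     0.1225     1.0417]
First solve x = (I − A)⁻¹ d = adj(I−A)·d / det(I−A); in particular x_2 = (0.0000·600 + 0.9600·170 + 0.0000·410) / 0.8160 = 163.20 / 0.8160 = 200.00000.
Intermediate flow from 2 to 2: z_22 = a_22 · x_2 = 0.15 × 163.20 / 0.8160 = 24.48 / 0.8160 = 30.000.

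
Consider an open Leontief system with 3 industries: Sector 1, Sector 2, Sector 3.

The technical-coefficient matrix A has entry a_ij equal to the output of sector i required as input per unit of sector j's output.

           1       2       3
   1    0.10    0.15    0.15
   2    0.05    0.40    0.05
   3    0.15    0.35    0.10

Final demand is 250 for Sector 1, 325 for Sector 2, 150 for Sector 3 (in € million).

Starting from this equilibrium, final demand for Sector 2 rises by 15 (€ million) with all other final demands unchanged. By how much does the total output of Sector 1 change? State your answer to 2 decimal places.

I − A =
  [   0.90    -0.15    -0.15]
  [  -0.05     0.60    -0.05]
  [  -0.15    -0.35     0.90]
Cofactors of I−A, C_ij = (−1)^(i+j)·(minor ij) (rows/columns in the sector order above):
  C_11 = (0.60)(0.90) − (-0.05)(-0.35) = 0.5225
  C_12 = −[(-0.05)(0.90) − (-0.05)(-0.15)] = 0.0525
  C_13 = (-0.05)(-0.35) − (0.60)(-0.15) = 0.1075
  C_21 = −[(-0.15)(0.90) − (-0.15)(-0.35)] = 0.1875
  C_22 = (0.90)(0.90) − (-0.15)(-0.15) = 0.7875
  C_23 = −[(0.90)(-0.35) − (-0.15)(-0.15)] = 0.3375
  C_31 = (-0.15)(-0.05) − (-0.15)(0.60) = 0.0975
  C_32 = −[(0.90)(-0.05) − (-0.15)(-0.05)] = 0.0525
  C_33 = (0.90)(0.60) − (-0.15)(-0.05) = 0.5325
det(I−A) = Σ_j (I−A)_1j·C_1j = (0.90)(0.5225) + (-0.15)(0.0525) + (-0.15)(0.1075) = 0.44625
adj(I−A) = Cᵀ =
  [ 0.5225   0.1875   0.0975]
  [ 0.0525   0.7875   0.0525]
  [ 0.1075   0.3375   0.5325]
(I − A)⁻¹ = adj(I−A) / det(I−A) ≈
  [   1.1709     0.4202     0.2185]
  [   0.1176     1.7647     0.1176]
  [   0.2409     0.7563     1.1933]
Δx = (I − A)⁻¹ Δd with Δd having +15 in the Sector 2 component and 0 elsewhere.
So Δx_1 = L_12 · (+15), where L_12 = adj(I−A)_12 / det(I−A) = 0.1875 / 0.44625.
Δx_1 = 0.1875 × (+15) / 0.44625 = 2.8125 / 0.44625 ≈ 6.30.

Δx_1 = 6.30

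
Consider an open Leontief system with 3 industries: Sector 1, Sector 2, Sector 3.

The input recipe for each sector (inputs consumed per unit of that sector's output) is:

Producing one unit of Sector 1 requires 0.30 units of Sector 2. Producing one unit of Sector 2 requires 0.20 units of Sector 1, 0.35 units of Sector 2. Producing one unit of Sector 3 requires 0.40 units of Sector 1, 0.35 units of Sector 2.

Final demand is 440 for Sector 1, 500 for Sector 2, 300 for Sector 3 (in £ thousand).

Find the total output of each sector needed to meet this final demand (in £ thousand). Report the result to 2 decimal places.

x_1 = 822.03, x_2 = 1310.17, x_3 = 300.00

I − A =
  [   1.00    -0.20    -0.40]
  [  -0.30     0.65    -0.35]
  [   0.00     0.00     1.00]
Cofactors of I−A, C_ij = (−1)^(i+j)·(minor ij) (rows/columns in the sector order above):
  C_11 = (0.65)(1.00) − (-0.35)(0.00) = 0.6500
  C_12 = −[(-0.30)(1.00) − (-0.35)(0.00)] = 0.3000
  C_13 = (-0.30)(0.00) − (0.65)(0.00) = 0.0000
  C_21 = −[(-0.20)(1.00) − (-0.40)(0.00)] = 0.2000
  C_22 = (1.00)(1.00) − (-0.40)(0.00) = 1.0000
  C_23 = −[(1.00)(0.00) − (-0.20)(0.00)] = 0.0000
  C_31 = (-0.20)(-0.35) − (-0.40)(0.65) = 0.3300
  C_32 = −[(1.00)(-0.35) − (-0.40)(-0.30)] = 0.4700
  C_33 = (1.00)(0.65) − (-0.20)(-0.30) = 0.5900
det(I−A) = Σ_j (I−A)_1j·C_1j = (1.00)(0.6500) + (-0.20)(0.3000) + (-0.40)(0.0000) = 0.5900
adj(I−A) = Cᵀ =
  [ 0.6500   0.2000   0.3300]
  [ 0.3000   1.0000   0.4700]
  [ 0.0000   0.0000   0.5900]
(I − A)⁻¹ = adj(I−A) / det(I−A) ≈
  [   1.1017     0.3390     0.5593]
  [   0.5085     1.6949     0.7966]
  [   0.0000     0.0000     1.0000]
x = (I − A)⁻¹ d = adj(I−A)·d / det(I−A), with det(I−A) = 0.5900:
  x_1 = (0.6500·440 + 0.2000·500 + 0.3300·300) / 0.5900 = 485.00 / 0.5900 ≈ 822.03
  x_2 = (0.3000·440 + 1.0000·500 + 0.4700·300) / 0.5900 = 773.00 / 0.5900 ≈ 1310.17
  x_3 = (0.0000·440 + 0.0000·500 + 0.5900·300) / 0.5900 = 177.00 / 0.5900 = 300.00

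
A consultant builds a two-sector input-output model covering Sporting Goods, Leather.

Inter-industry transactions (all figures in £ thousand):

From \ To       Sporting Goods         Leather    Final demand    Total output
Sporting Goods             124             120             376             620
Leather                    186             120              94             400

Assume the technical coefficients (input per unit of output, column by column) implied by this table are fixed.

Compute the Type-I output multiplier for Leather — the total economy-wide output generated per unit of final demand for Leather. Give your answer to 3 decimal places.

Technical coefficients a_ij = z_ij / X_j:
  a_11 = 124/620 = 0.20, a_21 = 186/620 = 0.30
  a_12 = 120/400 = 0.30, a_22 = 120/400 = 0.30
I − A =
  [   0.80    -0.30]
  [  -0.30     0.70]
det(I−A) = (0.80)(0.70) − (-0.30)(-0.30) = 0.4700
adj(I−A) = [[0.70, 0.30], [0.30, 0.80]]
(I − A)⁻¹ = adj(I−A) / det(I−A) ≈
  [   1.4894     0.6383]
  [   0.6383     1.7021]
The output multiplier for sector j is the column-j sum of the Leontief inverse (I − A)⁻¹ = adj(I−A) / det(I−A).
Column 2 of adj(I−A): (0.30, 0.80); det(I−A) = 0.4700.
m_2 = (0.30 + 0.80) / 0.4700 = 1.10 / 0.4700 ≈ 2.340.

m_2 = 2.340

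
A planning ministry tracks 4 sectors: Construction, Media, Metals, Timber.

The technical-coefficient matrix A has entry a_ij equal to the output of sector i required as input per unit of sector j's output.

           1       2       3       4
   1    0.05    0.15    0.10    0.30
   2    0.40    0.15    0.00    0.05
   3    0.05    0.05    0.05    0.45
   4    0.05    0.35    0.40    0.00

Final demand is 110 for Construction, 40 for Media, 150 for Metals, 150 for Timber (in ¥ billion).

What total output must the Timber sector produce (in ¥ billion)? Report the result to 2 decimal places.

I − A =
  [   0.95    -0.15    -0.10    -0.30]
  [  -0.40     0.85     0.00    -0.05]
  [  -0.05    -0.05     0.95    -0.45]
  [  -0.05    -0.35    -0.40     1.00]
Compute the cofactors C_ij = (−1)^(i+j)·(3×3 minor ij) of I−A; the adjugate is their transpose:
adj(I−A) = Cᵀ =
  [ 0.636875   0.242000   0.188250   0.287875]
  [ 0.311375   0.704000   0.107250   0.176875]
  [ 0.143875   0.212500   0.675750   0.357875]
  [ 0.198375   0.343500   0.317250   0.703875]
det(I−A) = Σ_j (I−A)_1j·C_1j = (0.95)(0.636875) + (-0.15)(0.311375) + (-0.10)(0.143875) + (-0.30)(0.198375) = 0.484425
(I − A)⁻¹ = adj(I−A) / det(I−A) ≈
  [   1.3147     0.4996     0.3886     0.5943]
  [   0.6428     1.4533     0.2214     0.3651]
  [   0.2970     0.4387     1.3950     0.7388]
  [   0.4095     0.7091     0.6549     1.4530]
x = (I − A)⁻¹ d = adj(I−A)·d / det(I−A), with det(I−A) = 0.484425:
  x_1 = (0.636875·110 + 0.242000·40 + 0.188250·150 + 0.287875·150) / 0.484425 = 151.155 / 0.484425 ≈ 312.03
  x_2 = (0.311375·110 + 0.704000·40 + 0.107250·150 + 0.176875·150) / 0.484425 = 105.03 / 0.484425 ≈ 216.81
  x_3 = (0.143875·110 + 0.212500·40 + 0.675750·150 + 0.357875·150) / 0.484425 = 179.37 / 0.484425 ≈ 370.27
  x_4 = (0.198375·110 + 0.343500·40 + 0.317250·150 + 0.703875·150) / 0.484425 = 188.73 / 0.484425 ≈ 389.60

x_4 = 389.60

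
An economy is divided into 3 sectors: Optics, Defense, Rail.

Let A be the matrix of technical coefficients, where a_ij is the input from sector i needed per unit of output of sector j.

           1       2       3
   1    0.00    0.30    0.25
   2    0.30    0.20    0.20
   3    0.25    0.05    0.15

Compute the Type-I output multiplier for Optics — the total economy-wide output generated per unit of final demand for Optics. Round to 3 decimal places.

I − A =
  [   1.00    -0.30    -0.25]
  [  -0.30     0.80    -0.20]
  [  -0.25    -0.05     0.85]
Cofactors of I−A, C_ij = (−1)^(i+j)·(minor ij) (rows/columns in the sector order above):
  C_11 = (0.80)(0.85) − (-0.20)(-0.05) = 0.6700
  C_12 = −[(-0.30)(0.85) − (-0.20)(-0.25)] = 0.3050
  C_13 = (-0.30)(-0.05) − (0.80)(-0.25) = 0.2150
  C_21 = −[(-0.30)(0.85) − (-0.25)(-0.05)] = 0.2675
  C_22 = (1.00)(0.85) − (-0.25)(-0.25) = 0.7875
  C_23 = −[(1.00)(-0.05) − (-0.30)(-0.25)] = 0.1250
  C_31 = (-0.30)(-0.20) − (-0.25)(0.80) = 0.2600
  C_32 = −[(1.00)(-0.20) − (-0.25)(-0.30)] = 0.2750
  C_33 = (1.00)(0.80) − (-0.30)(-0.30) = 0.7100
det(I−A) = Σ_j (I−A)_1j·C_1j = (1.00)(0.6700) + (-0.30)(0.3050) + (-0.25)(0.2150) = 0.52475
adj(I−A) = Cᵀ =
  [ 0.6700   0.2675   0.2600]
  [ 0.3050   0.7875   0.2750]
  [ 0.2150   0.1250   0.7100]
(I − A)⁻¹ = adj(I−A) / det(I−A) ≈
  [   1.2768     0.5098     0.4955]
  [   0.5812     1.5007     0.5241]
  [   0.4097     0.2382     1.3530]
The output multiplier for sector j is the column-j sum of the Leontief inverse (I − A)⁻¹ = adj(I−A) / det(I−A).
Column 1 of adj(I−A): (0.6700, 0.3050, 0.2150); det(I−A) = 0.52475.
m_1 = (0.6700 + 0.3050 + 0.2150) / 0.52475 = 1.19 / 0.52475 ≈ 2.268.

m_1 = 2.268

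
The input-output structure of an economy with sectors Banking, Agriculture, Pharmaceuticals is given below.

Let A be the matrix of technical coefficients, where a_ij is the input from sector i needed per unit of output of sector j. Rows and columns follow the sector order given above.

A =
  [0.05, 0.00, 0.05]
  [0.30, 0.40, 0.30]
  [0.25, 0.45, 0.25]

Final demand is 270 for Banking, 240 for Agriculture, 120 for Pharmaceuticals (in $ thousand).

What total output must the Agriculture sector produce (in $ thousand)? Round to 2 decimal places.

I − A =
  [   0.95     0.00    -0.05]
  [  -0.30     0.60    -0.30]
  [  -0.25    -0.45     0.75]
Cofactors of I−A, C_ij = (−1)^(i+j)·(minor ij) (rows/columns in the sector order above):
  C_11 = (0.60)(0.75) − (-0.30)(-0.45) = 0.3150
  C_12 = −[(-0.30)(0.75) − (-0.30)(-0.25)] = 0.3000
  C_13 = (-0.30)(-0.45) − (0.60)(-0.25) = 0.2850
  C_21 = −[(0.00)(0.75) − (-0.05)(-0.45)] = 0.0225
  C_22 = (0.95)(0.75) − (-0.05)(-0.25) = 0.7000
  C_23 = −[(0.95)(-0.45) − (0.00)(-0.25)] = 0.4275
  C_31 = (0.00)(-0.30) − (-0.05)(0.60) = 0.0300
  C_32 = −[(0.95)(-0.30) − (-0.05)(-0.30)] = 0.3000
  C_33 = (0.95)(0.60) − (0.00)(-0.30) = 0.5700
det(I−A) = Σ_j (I−A)_1j·C_1j = (0.95)(0.3150) + (0.00)(0.3000) + (-0.05)(0.2850) = 0.2850
adj(I−A) = Cᵀ =
  [ 0.3150   0.0225   0.0300]
  [ 0.3000   0.7000   0.3000]
  [ 0.2850   0.4275   0.5700]
(I − A)⁻¹ = adj(I−A) / det(I−A) ≈
  [   1.1053     0.0789     0.1053]
  [   1.0526     2.4561     1.0526]
  [   1.0000     1.5000     2.0000]
x = (I − A)⁻¹ d = adj(I−A)·d / det(I−A), with det(I−A) = 0.2850:
  x_B = (0.3150·270 + 0.0225·240 + 0.0300·120) / 0.2850 = 94.05 / 0.2850 = 330.00
  x_A = (0.3000·270 + 0.7000·240 + 0.3000·120) / 0.2850 = 285.00 / 0.2850 = 1000.00
  x_P = (0.2850·270 + 0.4275·240 + 0.5700·120) / 0.2850 = 247.95 / 0.2850 = 870.00

x_A = 1000.00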